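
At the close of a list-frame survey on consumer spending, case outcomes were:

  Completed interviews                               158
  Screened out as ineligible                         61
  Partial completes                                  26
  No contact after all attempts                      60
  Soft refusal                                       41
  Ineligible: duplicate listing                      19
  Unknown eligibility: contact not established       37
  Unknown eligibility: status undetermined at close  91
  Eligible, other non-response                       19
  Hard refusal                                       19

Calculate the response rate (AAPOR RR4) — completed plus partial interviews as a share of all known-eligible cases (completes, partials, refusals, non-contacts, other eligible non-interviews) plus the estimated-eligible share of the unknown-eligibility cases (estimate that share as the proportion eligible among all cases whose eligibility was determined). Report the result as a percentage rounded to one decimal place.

43.2%

Refusal or break-off = 19 + 41 = 60
Unknown eligibility = 37 + 91 = 128
Screened out, ineligible = 61 + 19 = 80
Numerator: 158 + 26 = 184
Determined eligible: 158 + 26 + 60 + 60 + 19 = 323
e = 323 / (323 + 80) = 323 / 403 = 0.8015
Eligible share of unknowns: 0.8015 × 128 = 102.59
Base: 323 + 102.59 = 425.59
RR4 = 184 / 425.59 = 0.4323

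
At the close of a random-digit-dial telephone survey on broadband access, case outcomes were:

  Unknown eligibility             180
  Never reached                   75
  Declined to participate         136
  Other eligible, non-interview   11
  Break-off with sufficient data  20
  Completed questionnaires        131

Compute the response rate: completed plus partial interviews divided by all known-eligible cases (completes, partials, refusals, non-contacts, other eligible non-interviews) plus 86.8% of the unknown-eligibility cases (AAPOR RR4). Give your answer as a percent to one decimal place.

28.5%

Num: 131 + 20 = 151
Determined eligible: 131 + 20 + 136 + 75 + 11 = 373
Eligible share of unknowns: 0.8680 × 180 = 156.24
Base: 373 + 156.24 = 529.24
RR4 = 151 / 529.24 = 0.2853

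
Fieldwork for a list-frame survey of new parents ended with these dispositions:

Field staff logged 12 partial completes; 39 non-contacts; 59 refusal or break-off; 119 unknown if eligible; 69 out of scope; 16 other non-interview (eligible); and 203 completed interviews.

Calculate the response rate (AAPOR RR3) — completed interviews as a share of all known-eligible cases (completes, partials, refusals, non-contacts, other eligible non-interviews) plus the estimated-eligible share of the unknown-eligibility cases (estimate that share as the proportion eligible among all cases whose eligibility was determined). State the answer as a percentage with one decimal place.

47.5%

Numerator: 203
Eligible (known): 203 + 12 + 59 + 39 + 16 = 329
e = 329 / (329 + 69) = 329 / 398 = 0.8266
e × U: 0.8266 × 119 = 98.37
Denominator: 329 + 98.37 = 427.37
RR3 = 203 / 427.37 = 0.4750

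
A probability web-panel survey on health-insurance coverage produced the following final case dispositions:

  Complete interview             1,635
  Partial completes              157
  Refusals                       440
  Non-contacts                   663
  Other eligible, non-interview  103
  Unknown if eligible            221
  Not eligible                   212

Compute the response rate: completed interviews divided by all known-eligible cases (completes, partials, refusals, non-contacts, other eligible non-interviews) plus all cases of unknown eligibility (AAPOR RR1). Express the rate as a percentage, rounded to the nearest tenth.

50.8%

Numerator: 1635
Base: 1635 + 157 + 440 + 663 + 103 + 221 = 3219
RR1 = 1635 / 3219 = 0.5079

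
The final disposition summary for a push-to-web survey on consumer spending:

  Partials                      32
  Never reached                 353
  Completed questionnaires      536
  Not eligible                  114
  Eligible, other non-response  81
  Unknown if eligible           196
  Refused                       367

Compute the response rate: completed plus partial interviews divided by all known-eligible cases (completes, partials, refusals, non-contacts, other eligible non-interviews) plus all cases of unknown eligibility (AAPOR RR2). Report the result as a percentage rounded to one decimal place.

Top → 536 + 32 = 568
Denominator → 536 + 32 + 367 + 353 + 81 + 196 = 1565
RR2 = 568 / 1565 = 0.3629

36.3%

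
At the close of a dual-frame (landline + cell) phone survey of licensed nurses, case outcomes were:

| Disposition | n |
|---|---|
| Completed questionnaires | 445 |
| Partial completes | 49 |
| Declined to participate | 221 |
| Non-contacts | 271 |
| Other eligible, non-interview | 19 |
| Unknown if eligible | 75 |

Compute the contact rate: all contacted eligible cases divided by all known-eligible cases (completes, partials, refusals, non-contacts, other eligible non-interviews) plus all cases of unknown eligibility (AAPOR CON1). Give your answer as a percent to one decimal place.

Top: 445 + 49 + 221 + 19 = 734
Denominator: 445 + 49 + 221 + 271 + 19 + 75 = 1080
CON1 = 734 / 1080 = 0.6796

68.0%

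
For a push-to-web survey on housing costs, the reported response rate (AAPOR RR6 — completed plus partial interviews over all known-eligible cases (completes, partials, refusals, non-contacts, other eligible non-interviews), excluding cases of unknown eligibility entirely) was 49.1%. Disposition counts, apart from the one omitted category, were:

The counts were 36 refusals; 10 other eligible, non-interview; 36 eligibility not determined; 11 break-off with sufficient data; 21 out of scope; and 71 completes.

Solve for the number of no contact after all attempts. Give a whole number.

Num: 71 + 11 = 82
RR6 = 82 / D = 0.491
D = 82 / 0.491 = 167.0
Remaining denominator categories sum to 128
no contact after all attempts = 167.0 − 128 ≈ 39

39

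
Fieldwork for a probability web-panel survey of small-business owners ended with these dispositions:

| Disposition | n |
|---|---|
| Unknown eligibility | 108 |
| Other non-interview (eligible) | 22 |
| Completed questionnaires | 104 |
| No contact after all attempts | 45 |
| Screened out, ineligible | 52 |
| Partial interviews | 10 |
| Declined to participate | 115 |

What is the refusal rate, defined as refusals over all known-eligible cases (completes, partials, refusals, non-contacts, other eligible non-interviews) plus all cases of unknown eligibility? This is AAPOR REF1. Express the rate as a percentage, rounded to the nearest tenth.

28.5%

Numerator = 115
Base = 104 + 10 + 115 + 45 + 22 + 108 = 404
REF1 = 115 / 404 = 0.2847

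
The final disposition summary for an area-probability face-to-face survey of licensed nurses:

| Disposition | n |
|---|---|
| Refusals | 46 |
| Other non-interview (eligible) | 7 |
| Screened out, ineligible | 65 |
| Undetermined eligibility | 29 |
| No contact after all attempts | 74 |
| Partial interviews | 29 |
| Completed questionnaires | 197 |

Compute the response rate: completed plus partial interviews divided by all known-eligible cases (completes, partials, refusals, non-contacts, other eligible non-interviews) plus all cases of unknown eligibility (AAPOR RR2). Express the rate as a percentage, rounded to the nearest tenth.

59.2%

Num = 197 + 29 = 226
Denom = 197 + 29 + 46 + 74 + 7 + 29 = 382
RR2 = 226 / 382 = 0.5916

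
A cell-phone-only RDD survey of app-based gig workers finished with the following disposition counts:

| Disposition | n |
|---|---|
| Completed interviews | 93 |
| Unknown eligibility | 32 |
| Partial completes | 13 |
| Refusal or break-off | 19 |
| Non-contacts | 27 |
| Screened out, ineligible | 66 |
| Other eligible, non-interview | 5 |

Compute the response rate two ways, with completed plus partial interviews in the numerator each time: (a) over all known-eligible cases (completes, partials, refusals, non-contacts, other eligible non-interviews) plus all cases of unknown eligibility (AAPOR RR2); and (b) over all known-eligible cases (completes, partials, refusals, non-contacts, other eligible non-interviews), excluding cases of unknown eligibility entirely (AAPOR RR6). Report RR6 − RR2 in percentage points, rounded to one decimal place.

11.4

Num: 93 + 13 = 106
Denominator: 93 + 13 + 19 + 27 + 5 + 32 = 189
RR2 = 106 / 189 = 0.5608
Denominator: 93 + 13 + 19 + 27 + 5 = 157
RR6 = 106 / 157 = 0.6752
Difference = 67.52 − 56.08 = 11.44 percentage points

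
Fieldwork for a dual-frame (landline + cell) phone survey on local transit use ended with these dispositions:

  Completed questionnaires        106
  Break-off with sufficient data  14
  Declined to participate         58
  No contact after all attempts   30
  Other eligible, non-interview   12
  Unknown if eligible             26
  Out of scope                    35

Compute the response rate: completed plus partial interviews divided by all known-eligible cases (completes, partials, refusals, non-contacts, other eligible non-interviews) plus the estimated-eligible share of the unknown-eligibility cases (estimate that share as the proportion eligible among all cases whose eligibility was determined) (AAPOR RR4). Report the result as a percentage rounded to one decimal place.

Top → 106 + 14 = 120
Known eligible → 106 + 14 + 58 + 30 + 12 = 220
e = 220 / (220 + 35) = 220 / 255 = 0.8627
Eligible share of unknowns → 0.8627 × 26 = 22.43
Denominator → 220 + 22.43 = 242.43
RR4 = 120 / 242.43 = 0.4950

49.5%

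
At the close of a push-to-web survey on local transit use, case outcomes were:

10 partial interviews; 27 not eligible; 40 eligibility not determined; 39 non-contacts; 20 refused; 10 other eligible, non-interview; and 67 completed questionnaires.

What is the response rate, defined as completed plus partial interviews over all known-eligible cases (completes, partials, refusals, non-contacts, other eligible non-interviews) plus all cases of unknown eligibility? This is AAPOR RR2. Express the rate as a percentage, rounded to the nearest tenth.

41.4%

Numerator: 67 + 10 = 77
Base: 67 + 10 + 20 + 39 + 10 + 40 = 186
RR2 = 77 / 186 = 0.4140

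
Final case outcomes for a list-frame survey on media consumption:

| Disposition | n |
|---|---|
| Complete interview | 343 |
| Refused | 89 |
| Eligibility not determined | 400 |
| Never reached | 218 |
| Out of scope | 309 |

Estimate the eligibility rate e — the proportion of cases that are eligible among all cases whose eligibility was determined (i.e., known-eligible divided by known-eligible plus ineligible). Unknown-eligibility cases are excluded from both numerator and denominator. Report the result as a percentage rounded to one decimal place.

67.8%

Determined eligible: 343 + 89 + 218 = 650
e = 650 / (650 + 309) = 650 / 959 = 0.6778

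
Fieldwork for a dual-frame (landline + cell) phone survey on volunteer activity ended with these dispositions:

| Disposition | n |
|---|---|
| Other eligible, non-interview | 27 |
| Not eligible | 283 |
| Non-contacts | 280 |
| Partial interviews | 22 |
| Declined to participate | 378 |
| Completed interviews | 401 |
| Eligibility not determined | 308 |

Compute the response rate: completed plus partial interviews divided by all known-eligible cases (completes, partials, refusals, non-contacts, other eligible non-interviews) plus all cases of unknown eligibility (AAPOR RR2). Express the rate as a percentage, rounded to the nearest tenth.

29.9%

Numerator = 401 + 22 = 423
Base = 401 + 22 + 378 + 280 + 27 + 308 = 1416
RR2 = 423 / 1416 = 0.2987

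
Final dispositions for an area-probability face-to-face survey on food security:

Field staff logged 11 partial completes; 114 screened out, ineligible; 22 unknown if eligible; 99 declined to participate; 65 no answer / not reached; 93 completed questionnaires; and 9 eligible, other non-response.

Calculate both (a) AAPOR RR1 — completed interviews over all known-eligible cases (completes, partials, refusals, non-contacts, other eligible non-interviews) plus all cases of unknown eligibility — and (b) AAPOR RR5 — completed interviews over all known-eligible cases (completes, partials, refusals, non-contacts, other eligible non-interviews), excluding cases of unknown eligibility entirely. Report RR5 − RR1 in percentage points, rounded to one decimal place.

Top = 93
Denominator = 93 + 11 + 99 + 65 + 9 + 22 = 299
RR1 = 93 / 299 = 0.3110
Denominator = 93 + 11 + 99 + 65 + 9 = 277
RR5 = 93 / 277 = 0.3357
Difference = 33.57 − 31.10 = 2.47 percentage points

2.5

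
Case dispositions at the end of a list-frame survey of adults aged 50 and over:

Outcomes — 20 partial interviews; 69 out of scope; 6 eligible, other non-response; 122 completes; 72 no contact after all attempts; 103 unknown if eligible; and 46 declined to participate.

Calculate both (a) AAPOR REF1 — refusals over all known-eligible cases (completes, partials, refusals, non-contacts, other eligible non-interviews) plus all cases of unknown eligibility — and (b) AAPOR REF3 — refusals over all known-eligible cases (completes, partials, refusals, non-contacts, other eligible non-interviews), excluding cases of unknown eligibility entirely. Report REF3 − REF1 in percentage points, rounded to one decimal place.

Top = 46
Denominator = 122 + 20 + 46 + 72 + 6 + 103 = 369
REF1 = 46 / 369 = 0.1247
Denominator = 122 + 20 + 46 + 72 + 6 = 266
REF3 = 46 / 266 = 0.1729
Difference = 17.29 − 12.47 = 4.82 percentage points

4.8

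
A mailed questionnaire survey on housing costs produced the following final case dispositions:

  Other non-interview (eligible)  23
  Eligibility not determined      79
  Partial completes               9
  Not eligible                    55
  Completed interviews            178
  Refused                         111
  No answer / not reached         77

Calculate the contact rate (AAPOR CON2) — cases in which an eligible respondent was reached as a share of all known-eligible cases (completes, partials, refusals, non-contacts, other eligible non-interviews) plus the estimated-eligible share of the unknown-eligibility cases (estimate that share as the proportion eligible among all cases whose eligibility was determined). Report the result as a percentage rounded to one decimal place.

68.7%

Num → 178 + 9 + 111 + 23 = 321
Determined eligible → 178 + 9 + 111 + 77 + 23 = 398
e = 398 / (398 + 55) = 398 / 453 = 0.8786
Estimated eligible among unknowns → 0.8786 × 79 = 69.41
Denom → 398 + 69.41 = 467.41
CON2 = 321 / 467.41 = 0.6868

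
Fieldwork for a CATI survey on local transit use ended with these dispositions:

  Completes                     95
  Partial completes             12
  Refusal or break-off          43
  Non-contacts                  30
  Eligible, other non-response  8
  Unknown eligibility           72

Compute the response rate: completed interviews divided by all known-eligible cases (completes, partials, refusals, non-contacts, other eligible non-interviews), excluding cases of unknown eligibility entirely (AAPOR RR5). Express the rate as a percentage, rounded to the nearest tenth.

Numerator = 95
Denominator = 95 + 12 + 43 + 30 + 8 = 188
RR5 = 95 / 188 = 0.5053

50.5%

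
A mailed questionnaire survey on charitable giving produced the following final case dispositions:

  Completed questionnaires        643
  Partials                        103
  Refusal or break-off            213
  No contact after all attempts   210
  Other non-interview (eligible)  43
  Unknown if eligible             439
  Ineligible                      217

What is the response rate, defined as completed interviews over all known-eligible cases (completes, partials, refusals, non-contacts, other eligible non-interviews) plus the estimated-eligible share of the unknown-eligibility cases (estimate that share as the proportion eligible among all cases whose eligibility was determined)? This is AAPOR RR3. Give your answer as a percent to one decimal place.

Numerator → 643
Eligible (known) → 643 + 103 + 213 + 210 + 43 = 1212
e = 1212 / (1212 + 217) = 1212 / 1429 = 0.8481
e × U → 0.8481 × 439 = 372.32
Denominator → 1212 + 372.32 = 1584.32
RR3 = 643 / 1584.32 = 0.4059

40.6%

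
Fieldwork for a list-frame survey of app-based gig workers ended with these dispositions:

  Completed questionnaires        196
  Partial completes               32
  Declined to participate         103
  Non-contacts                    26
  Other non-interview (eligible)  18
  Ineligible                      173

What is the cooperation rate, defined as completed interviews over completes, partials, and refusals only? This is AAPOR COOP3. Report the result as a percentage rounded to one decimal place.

59.2%

Num = 196
Denom = 196 + 32 + 103 = 331
COOP3 = 196 / 331 = 0.5921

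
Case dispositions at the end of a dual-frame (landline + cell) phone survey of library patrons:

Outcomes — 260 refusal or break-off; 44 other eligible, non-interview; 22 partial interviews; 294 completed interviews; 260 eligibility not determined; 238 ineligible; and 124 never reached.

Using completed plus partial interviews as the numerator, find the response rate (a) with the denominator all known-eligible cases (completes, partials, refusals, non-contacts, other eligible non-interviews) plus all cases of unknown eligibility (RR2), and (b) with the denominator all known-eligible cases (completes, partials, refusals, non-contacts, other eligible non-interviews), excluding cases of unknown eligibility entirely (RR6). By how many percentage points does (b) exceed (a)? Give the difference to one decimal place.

Top = 294 + 22 = 316
Base = 294 + 22 + 260 + 124 + 44 + 260 = 1004
RR2 = 316 / 1004 = 0.3147
Base = 294 + 22 + 260 + 124 + 44 = 744
RR6 = 316 / 744 = 0.4247
Difference = 42.47 − 31.47 = 11.00 percentage points

11.0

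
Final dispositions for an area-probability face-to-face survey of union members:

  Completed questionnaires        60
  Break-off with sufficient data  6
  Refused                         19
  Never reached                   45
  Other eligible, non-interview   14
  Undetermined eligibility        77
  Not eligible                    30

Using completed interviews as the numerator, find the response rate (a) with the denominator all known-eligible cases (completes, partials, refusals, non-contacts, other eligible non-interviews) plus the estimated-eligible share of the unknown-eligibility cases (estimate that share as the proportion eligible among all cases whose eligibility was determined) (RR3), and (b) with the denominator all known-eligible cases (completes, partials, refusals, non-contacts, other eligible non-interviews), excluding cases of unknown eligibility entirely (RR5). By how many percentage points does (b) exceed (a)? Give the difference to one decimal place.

Top → 60
Determined eligible → 60 + 6 + 19 + 45 + 14 = 144
e = 144 / (144 + 30) = 144 / 174 = 0.8276
Estimated eligible among unknowns → 0.8276 × 77 = 63.73
Denom → 144 + 63.73 = 207.73
RR3 = 60 / 207.73 = 0.2888
Denom → 60 + 6 + 19 + 45 + 14 = 144
RR5 = 60 / 144 = 0.4167
Difference = 41.67 − 28.88 = 12.79 percentage points

12.8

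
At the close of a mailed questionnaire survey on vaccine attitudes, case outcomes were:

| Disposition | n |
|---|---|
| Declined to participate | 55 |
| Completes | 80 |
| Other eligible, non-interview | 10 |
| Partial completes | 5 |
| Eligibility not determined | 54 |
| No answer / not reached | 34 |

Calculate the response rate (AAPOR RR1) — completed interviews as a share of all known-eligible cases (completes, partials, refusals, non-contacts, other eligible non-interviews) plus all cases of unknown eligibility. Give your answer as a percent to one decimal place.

Numerator = 80
Denominator = 80 + 5 + 55 + 34 + 10 + 54 = 238
RR1 = 80 / 238 = 0.3361

33.6%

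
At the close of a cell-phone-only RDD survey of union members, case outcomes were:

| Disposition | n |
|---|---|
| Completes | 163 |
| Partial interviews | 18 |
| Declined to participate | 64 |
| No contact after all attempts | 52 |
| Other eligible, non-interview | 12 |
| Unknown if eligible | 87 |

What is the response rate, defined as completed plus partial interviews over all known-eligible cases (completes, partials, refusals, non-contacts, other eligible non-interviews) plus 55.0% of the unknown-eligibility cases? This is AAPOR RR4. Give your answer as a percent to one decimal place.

50.7%

Num → 163 + 18 = 181
Determined eligible → 163 + 18 + 64 + 52 + 12 = 309
Eligible share of unknowns → 0.5500 × 87 = 47.85
Denom → 309 + 47.85 = 356.85
RR4 = 181 / 356.85 = 0.5072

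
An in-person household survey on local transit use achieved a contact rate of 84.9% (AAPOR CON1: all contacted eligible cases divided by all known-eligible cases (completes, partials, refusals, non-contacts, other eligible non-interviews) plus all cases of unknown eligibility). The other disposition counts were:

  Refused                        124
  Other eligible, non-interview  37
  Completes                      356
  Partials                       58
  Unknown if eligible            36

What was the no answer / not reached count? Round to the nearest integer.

66

Numerator → 356 + 58 + 124 + 37 = 575
CON1 = 575 / D = 0.849
D = 575 / 0.849 = 677.3
Remaining denominator categories sum to 611
no answer / not reached = 677.3 − 611 ≈ 66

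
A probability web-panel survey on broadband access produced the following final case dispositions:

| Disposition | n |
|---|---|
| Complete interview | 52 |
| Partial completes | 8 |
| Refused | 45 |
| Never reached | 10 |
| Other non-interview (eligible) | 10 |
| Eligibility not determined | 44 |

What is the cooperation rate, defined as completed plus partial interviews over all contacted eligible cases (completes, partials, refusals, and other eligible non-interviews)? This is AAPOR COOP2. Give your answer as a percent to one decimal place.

Numerator = 52 + 8 = 60
Denominator = 52 + 8 + 45 + 10 = 115
COOP2 = 60 / 115 = 0.5217

52.2%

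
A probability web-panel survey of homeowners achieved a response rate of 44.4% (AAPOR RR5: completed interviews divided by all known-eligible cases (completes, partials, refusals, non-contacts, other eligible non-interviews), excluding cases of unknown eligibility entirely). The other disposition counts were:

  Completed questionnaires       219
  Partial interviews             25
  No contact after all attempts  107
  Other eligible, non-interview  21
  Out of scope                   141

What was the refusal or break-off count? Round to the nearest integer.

RR5 = 219 / D = 0.444
D = 219 / 0.444 = 493.2
Rest of base = 372
refusal or break-off = 493.2 − 372 ≈ 121

121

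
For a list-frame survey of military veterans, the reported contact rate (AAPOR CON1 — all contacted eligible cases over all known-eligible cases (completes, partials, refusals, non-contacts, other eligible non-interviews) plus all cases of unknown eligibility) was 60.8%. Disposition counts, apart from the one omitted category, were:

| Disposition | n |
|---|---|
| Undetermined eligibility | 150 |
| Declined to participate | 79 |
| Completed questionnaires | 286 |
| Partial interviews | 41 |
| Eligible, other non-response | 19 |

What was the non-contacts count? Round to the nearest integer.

124

Numerator: 286 + 41 + 79 + 19 = 425
CON1 = 425 / D = 0.608
D = 425 / 0.608 = 699.0
Rest of base = 575
non-contacts = 699.0 − 575 ≈ 124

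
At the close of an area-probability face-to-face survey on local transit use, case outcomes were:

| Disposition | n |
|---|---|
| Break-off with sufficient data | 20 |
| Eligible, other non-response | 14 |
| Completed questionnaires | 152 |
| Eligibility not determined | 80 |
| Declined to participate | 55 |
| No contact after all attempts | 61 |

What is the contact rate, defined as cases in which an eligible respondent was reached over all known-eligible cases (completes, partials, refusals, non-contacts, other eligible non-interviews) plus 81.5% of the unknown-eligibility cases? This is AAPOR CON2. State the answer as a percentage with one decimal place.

65.6%

Num = 152 + 20 + 55 + 14 = 241
Known eligible = 152 + 20 + 55 + 61 + 14 = 302
e × U = 0.8150 × 80 = 65.20
Base = 302 + 65.20 = 367.20
CON2 = 241 / 367.20 = 0.6563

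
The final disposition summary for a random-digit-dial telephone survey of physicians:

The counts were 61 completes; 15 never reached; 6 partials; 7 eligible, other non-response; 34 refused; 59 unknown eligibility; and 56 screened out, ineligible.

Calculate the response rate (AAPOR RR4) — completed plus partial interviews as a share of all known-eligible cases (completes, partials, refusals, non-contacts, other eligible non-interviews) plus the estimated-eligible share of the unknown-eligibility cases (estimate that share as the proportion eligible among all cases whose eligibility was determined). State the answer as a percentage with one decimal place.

41.0%

Num → 61 + 6 = 67
Eligible (known) → 61 + 6 + 34 + 15 + 7 = 123
e = 123 / (123 + 56) = 123 / 179 = 0.6872
Estimated eligible among unknowns → 0.6872 × 59 = 40.54
Denominator → 123 + 40.54 = 163.54
RR4 = 67 / 163.54 = 0.4097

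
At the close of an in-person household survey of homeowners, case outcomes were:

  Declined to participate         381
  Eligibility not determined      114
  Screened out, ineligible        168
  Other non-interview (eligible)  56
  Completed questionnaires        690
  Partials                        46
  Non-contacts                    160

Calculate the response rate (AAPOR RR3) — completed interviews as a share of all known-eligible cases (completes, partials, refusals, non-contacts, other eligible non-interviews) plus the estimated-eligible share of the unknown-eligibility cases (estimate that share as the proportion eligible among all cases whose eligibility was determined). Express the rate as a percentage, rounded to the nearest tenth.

Top → 690
Eligible (known) → 690 + 46 + 381 + 160 + 56 = 1333
e = 1333 / (1333 + 168) = 1333 / 1501 = 0.8881
e × U → 0.8881 × 114 = 101.24
Denom → 1333 + 101.24 = 1434.24
RR3 = 690 / 1434.24 = 0.4811

48.1%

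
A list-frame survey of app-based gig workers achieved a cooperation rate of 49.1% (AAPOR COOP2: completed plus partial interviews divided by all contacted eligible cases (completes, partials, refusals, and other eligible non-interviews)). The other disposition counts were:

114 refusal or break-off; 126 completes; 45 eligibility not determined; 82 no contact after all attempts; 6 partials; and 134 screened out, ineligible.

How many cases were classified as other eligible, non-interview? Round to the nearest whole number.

Num → 126 + 6 = 132
COOP2 = 132 / D = 0.491
D = 132 / 0.491 = 268.8
Rest of base = 246
other eligible, non-interview = 268.8 − 246 ≈ 23

23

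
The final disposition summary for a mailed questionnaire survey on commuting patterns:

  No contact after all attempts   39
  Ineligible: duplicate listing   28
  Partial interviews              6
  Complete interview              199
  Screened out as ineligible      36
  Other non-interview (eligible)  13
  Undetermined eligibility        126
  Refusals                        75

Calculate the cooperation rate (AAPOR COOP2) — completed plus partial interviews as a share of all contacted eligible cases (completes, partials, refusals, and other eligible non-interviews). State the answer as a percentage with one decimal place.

70.0%

Not eligible = 36 + 28 = 64
Numerator → 199 + 6 = 205
Denom → 199 + 6 + 75 + 13 = 293
COOP2 = 205 / 293 = 0.6997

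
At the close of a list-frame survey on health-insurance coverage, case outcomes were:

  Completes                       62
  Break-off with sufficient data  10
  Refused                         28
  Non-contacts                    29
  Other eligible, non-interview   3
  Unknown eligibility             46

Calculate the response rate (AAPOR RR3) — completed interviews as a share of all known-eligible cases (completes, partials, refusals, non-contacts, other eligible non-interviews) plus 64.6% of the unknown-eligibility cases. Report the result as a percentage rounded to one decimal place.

38.3%

Numerator: 62
Determined eligible: 62 + 10 + 28 + 29 + 3 = 132
Eligible share of unknowns: 0.6460 × 46 = 29.72
Base: 132 + 29.72 = 161.72
RR3 = 62 / 161.72 = 0.3834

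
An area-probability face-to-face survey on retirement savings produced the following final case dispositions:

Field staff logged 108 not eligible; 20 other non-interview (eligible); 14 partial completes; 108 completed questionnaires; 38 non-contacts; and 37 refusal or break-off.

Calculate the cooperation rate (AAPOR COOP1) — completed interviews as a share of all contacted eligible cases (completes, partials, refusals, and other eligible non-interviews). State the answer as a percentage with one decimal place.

60.3%

Num → 108
Denom → 108 + 14 + 37 + 20 = 179
COOP1 = 108 / 179 = 0.6034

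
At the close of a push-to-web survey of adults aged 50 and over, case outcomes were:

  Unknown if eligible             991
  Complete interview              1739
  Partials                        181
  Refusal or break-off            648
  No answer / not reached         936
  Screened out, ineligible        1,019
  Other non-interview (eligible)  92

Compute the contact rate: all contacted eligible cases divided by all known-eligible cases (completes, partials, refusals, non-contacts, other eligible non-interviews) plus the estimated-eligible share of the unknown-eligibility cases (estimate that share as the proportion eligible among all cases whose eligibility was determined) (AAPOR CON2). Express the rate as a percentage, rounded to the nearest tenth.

60.9%

Numerator = 1739 + 181 + 648 + 92 = 2660
Determined eligible = 1739 + 181 + 648 + 936 + 92 = 3596
e = 3596 / (3596 + 1019) = 3596 / 4615 = 0.7792
Eligible share of unknowns = 0.7792 × 991 = 772.19
Denom = 3596 + 772.19 = 4368.19
CON2 = 2660 / 4368.19 = 0.6089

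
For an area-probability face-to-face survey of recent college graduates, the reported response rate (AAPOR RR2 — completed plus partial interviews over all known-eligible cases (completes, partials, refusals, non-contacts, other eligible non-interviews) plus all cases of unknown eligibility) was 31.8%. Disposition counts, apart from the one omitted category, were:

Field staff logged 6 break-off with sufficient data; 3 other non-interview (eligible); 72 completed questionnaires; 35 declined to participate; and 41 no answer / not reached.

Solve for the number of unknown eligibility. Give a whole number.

88

Num → 72 + 6 = 78
RR2 = 78 / D = 0.318
D = 78 / 0.318 = 245.3
Rest of base = 157
unknown eligibility = 245.3 − 157 ≈ 88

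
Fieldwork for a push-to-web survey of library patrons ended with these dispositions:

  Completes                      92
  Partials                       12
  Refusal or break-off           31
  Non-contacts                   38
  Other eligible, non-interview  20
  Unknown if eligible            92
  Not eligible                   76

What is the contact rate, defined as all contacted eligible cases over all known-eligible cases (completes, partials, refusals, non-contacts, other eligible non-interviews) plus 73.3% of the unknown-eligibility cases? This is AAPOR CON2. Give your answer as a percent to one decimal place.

Num = 92 + 12 + 31 + 20 = 155
Determined eligible = 92 + 12 + 31 + 38 + 20 = 193
Estimated eligible among unknowns = 0.7330 × 92 = 67.44
Denom = 193 + 67.44 = 260.44
CON2 = 155 / 260.44 = 0.5951

59.5%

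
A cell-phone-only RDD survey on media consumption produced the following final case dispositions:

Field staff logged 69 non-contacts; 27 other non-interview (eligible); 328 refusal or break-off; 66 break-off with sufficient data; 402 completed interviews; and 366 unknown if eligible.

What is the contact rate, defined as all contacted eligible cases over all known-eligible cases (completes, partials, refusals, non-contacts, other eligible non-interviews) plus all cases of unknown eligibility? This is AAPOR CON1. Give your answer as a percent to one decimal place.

Num: 402 + 66 + 328 + 27 = 823
Denominator: 402 + 66 + 328 + 69 + 27 + 366 = 1258
CON1 = 823 / 1258 = 0.6542

65.4%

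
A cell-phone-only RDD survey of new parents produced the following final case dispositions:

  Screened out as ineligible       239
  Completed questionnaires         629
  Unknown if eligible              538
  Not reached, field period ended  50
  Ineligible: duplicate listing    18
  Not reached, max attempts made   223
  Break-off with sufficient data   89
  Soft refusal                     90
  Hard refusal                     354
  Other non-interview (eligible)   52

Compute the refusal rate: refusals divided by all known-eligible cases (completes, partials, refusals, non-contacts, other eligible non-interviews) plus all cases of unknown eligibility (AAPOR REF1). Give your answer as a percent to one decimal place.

Refusal or break-off = 354 + 90 = 444
No answer / not reached = 50 + 223 = 273
Not eligible = 239 + 18 = 257
Num: 444
Denom: 629 + 89 + 444 + 273 + 52 + 538 = 2025
REF1 = 444 / 2025 = 0.2193

21.9%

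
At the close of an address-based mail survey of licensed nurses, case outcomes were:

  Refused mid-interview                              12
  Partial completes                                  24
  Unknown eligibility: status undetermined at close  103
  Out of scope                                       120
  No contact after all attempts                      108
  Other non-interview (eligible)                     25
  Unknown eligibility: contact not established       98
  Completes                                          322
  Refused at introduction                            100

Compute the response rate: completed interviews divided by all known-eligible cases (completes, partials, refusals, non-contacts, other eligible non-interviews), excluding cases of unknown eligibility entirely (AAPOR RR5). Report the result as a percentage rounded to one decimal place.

54.5%

Declined to participate = 100 + 12 = 112
Undetermined eligibility = 98 + 103 = 201
Num: 322
Denominator: 322 + 24 + 112 + 108 + 25 = 591
RR5 = 322 / 591 = 0.5448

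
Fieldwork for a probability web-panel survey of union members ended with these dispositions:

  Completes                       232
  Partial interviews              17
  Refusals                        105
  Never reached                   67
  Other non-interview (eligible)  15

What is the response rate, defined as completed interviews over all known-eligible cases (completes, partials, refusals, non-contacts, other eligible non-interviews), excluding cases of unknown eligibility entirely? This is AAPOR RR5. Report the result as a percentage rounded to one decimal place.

53.2%

Numerator: 232
Denominator: 232 + 17 + 105 + 67 + 15 = 436
RR5 = 232 / 436 = 0.5321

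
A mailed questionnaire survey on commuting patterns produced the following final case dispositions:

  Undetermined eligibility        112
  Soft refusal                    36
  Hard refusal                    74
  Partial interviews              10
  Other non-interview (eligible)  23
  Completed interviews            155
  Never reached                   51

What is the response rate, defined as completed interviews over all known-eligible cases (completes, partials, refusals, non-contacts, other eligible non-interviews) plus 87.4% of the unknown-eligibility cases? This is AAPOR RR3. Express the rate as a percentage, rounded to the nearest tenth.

34.7%

Refusals = 74 + 36 = 110
Numerator → 155
Known eligible → 155 + 10 + 110 + 51 + 23 = 349
Estimated eligible among unknowns → 0.8740 × 112 = 97.89
Denom → 349 + 97.89 = 446.89
RR3 = 155 / 446.89 = 0.3468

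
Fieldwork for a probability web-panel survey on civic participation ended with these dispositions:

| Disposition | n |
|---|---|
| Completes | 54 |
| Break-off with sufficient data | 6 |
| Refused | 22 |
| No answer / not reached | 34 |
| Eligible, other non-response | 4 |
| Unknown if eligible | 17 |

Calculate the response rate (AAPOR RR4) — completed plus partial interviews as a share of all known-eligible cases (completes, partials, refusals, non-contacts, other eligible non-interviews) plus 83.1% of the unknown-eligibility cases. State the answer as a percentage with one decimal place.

Num: 54 + 6 = 60
Known eligible: 54 + 6 + 22 + 34 + 4 = 120
Eligible share of unknowns: 0.8310 × 17 = 14.13
Base: 120 + 14.13 = 134.13
RR4 = 60 / 134.13 = 0.4473

44.7%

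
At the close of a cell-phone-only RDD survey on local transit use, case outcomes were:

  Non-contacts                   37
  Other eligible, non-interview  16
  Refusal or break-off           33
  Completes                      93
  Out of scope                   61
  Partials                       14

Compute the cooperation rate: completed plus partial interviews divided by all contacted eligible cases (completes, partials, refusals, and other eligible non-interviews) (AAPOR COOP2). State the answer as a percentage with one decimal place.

Top → 93 + 14 = 107
Denom → 93 + 14 + 33 + 16 = 156
COOP2 = 107 / 156 = 0.6859

68.6%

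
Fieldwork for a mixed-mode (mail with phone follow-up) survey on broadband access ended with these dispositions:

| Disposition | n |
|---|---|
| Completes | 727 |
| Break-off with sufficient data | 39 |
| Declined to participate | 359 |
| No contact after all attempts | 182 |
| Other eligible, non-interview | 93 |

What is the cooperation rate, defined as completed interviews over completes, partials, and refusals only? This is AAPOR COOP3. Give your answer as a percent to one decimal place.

Num → 727
Denom → 727 + 39 + 359 = 1125
COOP3 = 727 / 1125 = 0.6462

64.6%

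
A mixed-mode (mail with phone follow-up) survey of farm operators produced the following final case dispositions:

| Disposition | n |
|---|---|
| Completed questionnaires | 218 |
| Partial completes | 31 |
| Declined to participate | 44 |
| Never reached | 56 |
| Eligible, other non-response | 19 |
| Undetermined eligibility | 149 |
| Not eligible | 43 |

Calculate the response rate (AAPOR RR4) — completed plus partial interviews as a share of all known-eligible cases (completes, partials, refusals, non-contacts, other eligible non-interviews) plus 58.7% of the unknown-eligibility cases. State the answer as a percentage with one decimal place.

54.7%

Top: 218 + 31 = 249
Known eligible: 218 + 31 + 44 + 56 + 19 = 368
e × U: 0.5870 × 149 = 87.46
Denominator: 368 + 87.46 = 455.46
RR4 = 249 / 455.46 = 0.5467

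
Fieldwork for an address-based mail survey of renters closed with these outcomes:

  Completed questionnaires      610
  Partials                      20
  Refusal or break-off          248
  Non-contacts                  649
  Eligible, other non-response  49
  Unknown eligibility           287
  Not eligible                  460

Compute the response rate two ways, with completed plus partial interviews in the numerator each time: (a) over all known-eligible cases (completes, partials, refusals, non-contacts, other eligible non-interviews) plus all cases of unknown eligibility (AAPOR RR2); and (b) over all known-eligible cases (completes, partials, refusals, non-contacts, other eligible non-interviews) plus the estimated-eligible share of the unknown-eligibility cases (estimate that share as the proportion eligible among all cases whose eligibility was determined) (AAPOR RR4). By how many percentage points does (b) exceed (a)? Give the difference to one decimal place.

Top = 610 + 20 = 630
Denom = 610 + 20 + 248 + 649 + 49 + 287 = 1863
RR2 = 630 / 1863 = 0.3382
Known eligible = 610 + 20 + 248 + 649 + 49 = 1576
e = 1576 / (1576 + 460) = 1576 / 2036 = 0.7741
Eligible share of unknowns = 0.7741 × 287 = 222.17
Denom = 1576 + 222.17 = 1798.17
RR4 = 630 / 1798.17 = 0.3504
Difference = 35.04 − 33.82 = 1.22 percentage points

1.2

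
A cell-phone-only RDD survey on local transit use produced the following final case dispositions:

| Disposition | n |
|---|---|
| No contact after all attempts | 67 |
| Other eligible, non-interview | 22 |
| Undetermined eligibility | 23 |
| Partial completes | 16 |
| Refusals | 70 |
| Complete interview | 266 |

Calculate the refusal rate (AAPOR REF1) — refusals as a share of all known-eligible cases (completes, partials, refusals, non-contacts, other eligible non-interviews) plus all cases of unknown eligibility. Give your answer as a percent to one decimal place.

15.1%

Top → 70
Base → 266 + 16 + 70 + 67 + 22 + 23 = 464
REF1 = 70 / 464 = 0.1509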